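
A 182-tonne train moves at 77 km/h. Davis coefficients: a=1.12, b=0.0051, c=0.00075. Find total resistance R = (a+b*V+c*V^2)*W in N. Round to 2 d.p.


b*V = 0.0051 * 77 = 0.3927
c*V^2 = 0.00075 * 5929 = 4.44675
R_per_t = 1.12 + 0.3927 + 4.44675 = 5.95945 N/t
R_total = 5.95945 * 182 = 1084.62 N

1084.62


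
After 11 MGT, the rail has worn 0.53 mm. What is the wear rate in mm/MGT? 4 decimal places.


Wear rate = total wear / cumulative tonnage
Rate = 0.53 / 11
Rate = 0.0482 mm/MGT

0.0482


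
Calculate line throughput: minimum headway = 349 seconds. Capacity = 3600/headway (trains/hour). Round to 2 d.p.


Capacity = 3600 / headway
Capacity = 3600 / 349
Capacity = 10.32 trains/hour

10.32


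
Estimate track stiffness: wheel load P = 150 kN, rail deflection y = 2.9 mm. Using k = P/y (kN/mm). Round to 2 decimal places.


Track stiffness k = P / y
k = 150 / 2.9
k = 51.72 kN/mm

51.72


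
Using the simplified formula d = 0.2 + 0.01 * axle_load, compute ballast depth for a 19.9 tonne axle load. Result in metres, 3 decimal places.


d = 0.2 + 0.01 * 19.9
d = 0.2 + 0.199
d = 0.399 m

0.399


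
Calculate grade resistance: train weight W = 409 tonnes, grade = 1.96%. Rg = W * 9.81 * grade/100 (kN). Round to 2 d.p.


Rg = W * 9.81 * grade / 100
Rg = 409 * 9.81 * 1.96 / 100
Rg = 4012.29 * 0.0196
Rg = 78.64 kN

78.64


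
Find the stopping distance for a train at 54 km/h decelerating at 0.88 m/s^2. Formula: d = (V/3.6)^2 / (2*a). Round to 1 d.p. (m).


Convert speed: V = 54 / 3.6 = 15.0 m/s
V^2 = 225.0
d = 225.0 / (2 * 0.88)
d = 225.0 / 1.76
d = 127.8 m

127.8


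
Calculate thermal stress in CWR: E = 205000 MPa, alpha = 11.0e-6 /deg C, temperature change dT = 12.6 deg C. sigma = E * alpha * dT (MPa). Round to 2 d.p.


sigma = E * alpha * dT
sigma = 205000 * 11.0e-6 * 12.6
sigma = 2.255 * 12.6
sigma = 28.41 MPa

28.41


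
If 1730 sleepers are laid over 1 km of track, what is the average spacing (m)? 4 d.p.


Spacing = 1000 m / number of sleepers
Spacing = 1000 / 1730
Spacing = 0.5780 m

0.5780


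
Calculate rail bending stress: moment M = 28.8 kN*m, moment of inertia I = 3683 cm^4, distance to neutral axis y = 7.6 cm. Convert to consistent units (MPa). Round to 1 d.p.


Convert units:
M = 28.8 kN*m = 28800000 N*mm
y = 7.6 cm = 76 mm
I = 3683 cm^4 = 36830000 mm^4
sigma = 28800000 * 76 / 36830000
sigma = 59.4 MPa

59.4


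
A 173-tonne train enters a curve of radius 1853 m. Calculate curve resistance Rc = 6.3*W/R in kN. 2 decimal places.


Rc = 6.3 * W / R
Rc = 6.3 * 173 / 1853
Rc = 1089.9 / 1853
Rc = 0.59 kN

0.59


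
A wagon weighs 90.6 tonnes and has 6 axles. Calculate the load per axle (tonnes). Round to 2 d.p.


Load per axle = total weight / number of axles
Load = 90.6 / 6
Load = 15.10 tonnes

15.10


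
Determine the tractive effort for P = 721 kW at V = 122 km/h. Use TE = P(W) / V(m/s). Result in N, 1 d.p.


Convert: P = 721 kW = 721000 W
V = 122 / 3.6 = 33.8889 m/s
TE = 721000 / 33.8889
TE = 21275.4 N

21275.4


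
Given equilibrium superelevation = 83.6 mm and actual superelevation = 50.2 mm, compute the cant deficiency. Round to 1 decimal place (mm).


Cant deficiency = equilibrium cant - actual cant
CD = 83.6 - 50.2
CD = 33.4 mm

33.4


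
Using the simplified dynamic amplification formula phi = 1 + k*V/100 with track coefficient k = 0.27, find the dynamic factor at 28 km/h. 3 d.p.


phi = 1 + k * V / 100
phi = 1 + 0.27 * 28 / 100
phi = 1 + 0.0756
phi = 1.076

1.076


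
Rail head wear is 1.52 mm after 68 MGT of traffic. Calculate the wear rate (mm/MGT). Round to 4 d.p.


Wear rate = total wear / cumulative tonnage
Rate = 1.52 / 68
Rate = 0.0224 mm/MGT

0.0224


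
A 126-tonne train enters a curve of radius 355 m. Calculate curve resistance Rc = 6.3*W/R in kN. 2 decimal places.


Rc = 6.3 * W / R
Rc = 6.3 * 126 / 355
Rc = 793.8 / 355
Rc = 2.24 kN

2.24


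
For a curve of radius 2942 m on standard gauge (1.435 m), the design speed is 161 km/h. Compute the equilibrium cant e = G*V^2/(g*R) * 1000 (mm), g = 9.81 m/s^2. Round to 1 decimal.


Convert speed: V = 161 / 3.6 = 44.7222 m/s
Apply formula: e = 1.435 * 44.7222^2 / (9.81 * 2942)
e = 1.435 * 2000.0772 / 28861.02
e = 0.099446 m = 99.4 mm

99.4


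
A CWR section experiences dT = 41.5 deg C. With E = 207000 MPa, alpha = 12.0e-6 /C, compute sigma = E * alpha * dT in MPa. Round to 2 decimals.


sigma = E * alpha * dT
sigma = 207000 * 12.0e-6 * 41.5
sigma = 2.484 * 41.5
sigma = 103.09 MPa

103.09


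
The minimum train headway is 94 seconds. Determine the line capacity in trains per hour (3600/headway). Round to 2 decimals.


Capacity = 3600 / headway
Capacity = 3600 / 94
Capacity = 38.30 trains/hour

38.30


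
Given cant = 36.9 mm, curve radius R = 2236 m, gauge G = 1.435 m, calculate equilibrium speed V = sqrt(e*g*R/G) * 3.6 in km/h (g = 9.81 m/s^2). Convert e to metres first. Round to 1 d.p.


Convert cant: e = 36.9 mm = 0.0369 m
V_ms = sqrt(0.0369 * 9.81 * 2236 / 1.435)
V_ms = sqrt(564.046971) = 23.7497 m/s
V = 23.7497 * 3.6 = 85.5 km/h

85.5


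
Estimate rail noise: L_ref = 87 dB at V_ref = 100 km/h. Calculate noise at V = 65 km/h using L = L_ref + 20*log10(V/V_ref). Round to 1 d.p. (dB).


V/V_ref = 65 / 100 = 0.65
log10(0.65) = -0.187087
20 * -0.187087 = -3.7417
L = 87 + -3.7417 = 83.3 dB

83.3


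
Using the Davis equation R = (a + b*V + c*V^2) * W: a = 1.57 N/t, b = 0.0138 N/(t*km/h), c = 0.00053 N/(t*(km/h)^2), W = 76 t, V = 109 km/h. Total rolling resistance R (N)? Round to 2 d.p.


b*V = 0.0138 * 109 = 1.5042
c*V^2 = 0.00053 * 11881 = 6.29693
R_per_t = 1.57 + 1.5042 + 6.29693 = 9.37113 N/t
R_total = 9.37113 * 76 = 712.21 N

712.21


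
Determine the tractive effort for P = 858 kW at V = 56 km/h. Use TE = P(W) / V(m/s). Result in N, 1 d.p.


Convert: P = 858 kW = 858000 W
V = 56 / 3.6 = 15.5556 m/s
TE = 858000 / 15.5556
TE = 55157.1 N

55157.1


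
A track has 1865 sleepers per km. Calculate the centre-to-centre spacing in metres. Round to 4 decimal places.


Spacing = 1000 m / number of sleepers
Spacing = 1000 / 1865
Spacing = 0.5362 m

0.5362


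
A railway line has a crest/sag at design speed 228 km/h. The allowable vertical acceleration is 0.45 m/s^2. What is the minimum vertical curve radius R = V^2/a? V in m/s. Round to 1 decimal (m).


Convert speed: V = 228 / 3.6 = 63.3333 m/s
V^2 = 4011.1111 m^2/s^2
R_v = 4011.1111 / 0.45
R_v = 8913.6 m

8913.6


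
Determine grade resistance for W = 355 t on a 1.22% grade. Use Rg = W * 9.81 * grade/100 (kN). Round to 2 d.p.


Rg = W * 9.81 * grade / 100
Rg = 355 * 9.81 * 1.22 / 100
Rg = 3482.55 * 0.0122
Rg = 42.49 kN

42.49


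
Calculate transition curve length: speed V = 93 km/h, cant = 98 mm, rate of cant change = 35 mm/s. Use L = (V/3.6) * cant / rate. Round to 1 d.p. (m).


Convert speed: V = 93 / 3.6 = 25.8333 m/s
L = 25.8333 * 98 / 35
L = 2531.6667 / 35
L = 72.3 m

72.3


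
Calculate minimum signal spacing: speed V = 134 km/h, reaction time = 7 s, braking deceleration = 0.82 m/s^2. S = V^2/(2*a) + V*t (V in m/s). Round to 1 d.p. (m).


V = 134 / 3.6 = 37.2222 m/s
Braking distance = 37.2222^2 / (2*0.82) = 844.8133 m
Sighting distance = 37.2222 * 7 = 260.5556 m
S = 844.8133 + 260.5556 = 1105.4 m

1105.4


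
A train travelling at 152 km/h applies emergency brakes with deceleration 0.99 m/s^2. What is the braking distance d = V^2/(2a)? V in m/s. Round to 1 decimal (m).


Convert speed: V = 152 / 3.6 = 42.2222 m/s
V^2 = 1782.716
d = 1782.716 / (2 * 0.99)
d = 1782.716 / 1.98
d = 900.4 m

900.4


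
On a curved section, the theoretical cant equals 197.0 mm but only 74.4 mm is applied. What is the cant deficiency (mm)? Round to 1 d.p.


Cant deficiency = equilibrium cant - actual cant
CD = 197.0 - 74.4
CD = 122.6 mm

122.6


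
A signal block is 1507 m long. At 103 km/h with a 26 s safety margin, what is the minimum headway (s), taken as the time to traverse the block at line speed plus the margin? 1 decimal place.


V = 103 / 3.6 = 28.6111 m/s
Block traversal time = 1507 / 28.6111 = 52.6718 s
Headway = 52.6718 + 26
Headway = 78.7 s

78.7


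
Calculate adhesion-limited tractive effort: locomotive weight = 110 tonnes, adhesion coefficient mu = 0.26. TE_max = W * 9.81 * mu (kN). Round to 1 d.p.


TE_max = W * g * mu
TE_max = 110 * 9.81 * 0.26
TE_max = 1079.1 * 0.26
TE_max = 280.6 kN

280.6


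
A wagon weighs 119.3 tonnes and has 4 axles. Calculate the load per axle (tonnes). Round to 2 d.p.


Load per axle = total weight / number of axles
Load = 119.3 / 4
Load = 29.83 tonnes

29.83


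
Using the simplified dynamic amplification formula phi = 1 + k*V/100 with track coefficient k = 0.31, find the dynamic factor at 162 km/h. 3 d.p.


phi = 1 + k * V / 100
phi = 1 + 0.31 * 162 / 100
phi = 1 + 0.5022
phi = 1.502

1.502


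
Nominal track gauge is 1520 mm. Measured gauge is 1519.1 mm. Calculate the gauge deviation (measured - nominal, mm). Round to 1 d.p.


Deviation = measured - nominal
Deviation = 1519.1 - 1520
Deviation = -0.9 mm

-0.9


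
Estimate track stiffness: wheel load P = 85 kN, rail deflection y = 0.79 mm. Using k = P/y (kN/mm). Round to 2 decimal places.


Track stiffness k = P / y
k = 85 / 0.79
k = 107.59 kN/mm

107.59


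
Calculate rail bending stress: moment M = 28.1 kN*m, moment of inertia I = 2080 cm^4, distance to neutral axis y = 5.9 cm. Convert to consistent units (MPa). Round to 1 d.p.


Convert units:
M = 28.1 kN*m = 28100000 N*mm
y = 5.9 cm = 59 mm
I = 2080 cm^4 = 20800000 mm^4
sigma = 28100000 * 59 / 20800000
sigma = 79.7 MPa

79.7


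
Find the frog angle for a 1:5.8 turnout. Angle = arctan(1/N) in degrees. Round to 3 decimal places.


1/N = 1/5.8 = 0.172414
angle = arctan(0.172414) = 0.170735 rad
angle = 0.170735 * 180/pi = 9.782 degrees

9.782


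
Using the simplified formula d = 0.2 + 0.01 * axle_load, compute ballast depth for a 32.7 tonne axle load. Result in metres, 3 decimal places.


d = 0.2 + 0.01 * 32.7
d = 0.2 + 0.327
d = 0.527 m

0.527


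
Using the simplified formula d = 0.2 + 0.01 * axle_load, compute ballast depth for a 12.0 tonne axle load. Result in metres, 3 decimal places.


d = 0.2 + 0.01 * 12.0
d = 0.2 + 0.12
d = 0.320 m

0.320


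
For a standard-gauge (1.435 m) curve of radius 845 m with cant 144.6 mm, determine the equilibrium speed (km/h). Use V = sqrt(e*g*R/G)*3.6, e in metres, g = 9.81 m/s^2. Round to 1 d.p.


Convert cant: e = 144.6 mm = 0.1446 m
V_ms = sqrt(0.1446 * 9.81 * 845 / 1.435)
V_ms = sqrt(835.299282) = 28.9015 m/s
V = 28.9015 * 3.6 = 104.0 km/h

104.0


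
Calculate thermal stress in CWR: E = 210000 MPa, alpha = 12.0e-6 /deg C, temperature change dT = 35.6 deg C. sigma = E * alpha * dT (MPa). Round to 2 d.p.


sigma = E * alpha * dT
sigma = 210000 * 12.0e-6 * 35.6
sigma = 2.52 * 35.6
sigma = 89.71 MPa

89.71


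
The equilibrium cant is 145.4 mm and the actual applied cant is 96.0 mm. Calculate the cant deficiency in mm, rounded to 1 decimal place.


Cant deficiency = equilibrium cant - actual cant
CD = 145.4 - 96.0
CD = 49.4 mm

49.4


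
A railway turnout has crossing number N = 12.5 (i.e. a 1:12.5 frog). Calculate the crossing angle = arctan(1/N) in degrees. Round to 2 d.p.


1/N = 1/12.5 = 0.08
angle = arctan(0.08) = 0.07983 rad
angle = 0.07983 * 180/pi = 4.57 degrees

4.57


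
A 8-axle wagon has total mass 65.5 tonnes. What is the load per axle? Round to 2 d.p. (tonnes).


Load per axle = total weight / number of axles
Load = 65.5 / 8
Load = 8.19 tonnes

8.19


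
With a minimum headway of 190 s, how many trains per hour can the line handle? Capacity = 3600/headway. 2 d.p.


Capacity = 3600 / headway
Capacity = 3600 / 190
Capacity = 18.95 trains/hour

18.95


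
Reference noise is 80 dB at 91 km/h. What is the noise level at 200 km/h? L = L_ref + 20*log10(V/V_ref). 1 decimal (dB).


V/V_ref = 200 / 91 = 2.197802
log10(2.197802) = 0.341989
20 * 0.341989 = 6.8398
L = 80 + 6.8398 = 86.8 dB

86.8


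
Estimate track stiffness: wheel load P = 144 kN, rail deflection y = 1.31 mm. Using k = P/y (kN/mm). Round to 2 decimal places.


Track stiffness k = P / y
k = 144 / 1.31
k = 109.92 kN/mm

109.92


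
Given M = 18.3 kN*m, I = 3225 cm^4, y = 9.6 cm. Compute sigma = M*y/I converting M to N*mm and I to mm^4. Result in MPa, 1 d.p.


Convert units:
M = 18.3 kN*m = 18300000 N*mm
y = 9.6 cm = 96 mm
I = 3225 cm^4 = 32250000 mm^4
sigma = 18300000 * 96 / 32250000
sigma = 54.5 MPa

54.5


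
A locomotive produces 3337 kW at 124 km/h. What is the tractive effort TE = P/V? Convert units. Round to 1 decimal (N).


Convert: P = 3337 kW = 3337000 W
V = 124 / 3.6 = 34.4444 m/s
TE = 3337000 / 34.4444
TE = 96880.6 N

96880.6


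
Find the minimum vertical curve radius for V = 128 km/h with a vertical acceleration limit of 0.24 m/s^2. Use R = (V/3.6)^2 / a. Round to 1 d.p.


Convert speed: V = 128 / 3.6 = 35.5556 m/s
V^2 = 1264.1975 m^2/s^2
R_v = 1264.1975 / 0.24
R_v = 5267.5 m

5267.5


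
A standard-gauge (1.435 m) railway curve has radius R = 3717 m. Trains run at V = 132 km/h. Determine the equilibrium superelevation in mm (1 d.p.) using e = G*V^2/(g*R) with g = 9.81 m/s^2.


Convert speed: V = 132 / 3.6 = 36.6667 m/s
Apply formula: e = 1.435 * 36.6667^2 / (9.81 * 3717)
e = 1.435 * 1344.4444 / 36463.77
e = 0.052909 m = 52.9 mm

52.9


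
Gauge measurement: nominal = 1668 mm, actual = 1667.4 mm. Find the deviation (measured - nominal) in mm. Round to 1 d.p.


Deviation = measured - nominal
Deviation = 1667.4 - 1668
Deviation = -0.6 mm

-0.6


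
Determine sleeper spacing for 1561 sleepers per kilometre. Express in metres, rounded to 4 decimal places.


Spacing = 1000 m / number of sleepers
Spacing = 1000 / 1561
Spacing = 0.6406 m

0.6406


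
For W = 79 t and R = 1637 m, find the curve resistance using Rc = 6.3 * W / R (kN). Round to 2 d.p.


Rc = 6.3 * W / R
Rc = 6.3 * 79 / 1637
Rc = 497.7 / 1637
Rc = 0.30 kN

0.30


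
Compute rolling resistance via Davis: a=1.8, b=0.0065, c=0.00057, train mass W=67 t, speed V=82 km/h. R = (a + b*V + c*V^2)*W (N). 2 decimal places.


b*V = 0.0065 * 82 = 0.533
c*V^2 = 0.00057 * 6724 = 3.83268
R_per_t = 1.8 + 0.533 + 3.83268 = 6.16568 N/t
R_total = 6.16568 * 67 = 413.10 N

413.10


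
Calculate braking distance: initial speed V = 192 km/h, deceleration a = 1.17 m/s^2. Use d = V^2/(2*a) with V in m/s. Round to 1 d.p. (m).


Convert speed: V = 192 / 3.6 = 53.3333 m/s
V^2 = 2844.4444
d = 2844.4444 / (2 * 1.17)
d = 2844.4444 / 2.34
d = 1215.6 m

1215.6


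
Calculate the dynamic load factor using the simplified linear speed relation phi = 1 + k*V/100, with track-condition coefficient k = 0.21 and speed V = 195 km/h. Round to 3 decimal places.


phi = 1 + k * V / 100
phi = 1 + 0.21 * 195 / 100
phi = 1 + 0.4095
phi = 1.410

1.410


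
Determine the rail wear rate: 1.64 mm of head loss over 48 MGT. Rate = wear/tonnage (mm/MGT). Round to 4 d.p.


Wear rate = total wear / cumulative tonnage
Rate = 1.64 / 48
Rate = 0.0342 mm/MGT

0.0342


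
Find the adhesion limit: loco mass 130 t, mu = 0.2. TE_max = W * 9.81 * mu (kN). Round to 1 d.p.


TE_max = W * g * mu
TE_max = 130 * 9.81 * 0.2
TE_max = 1275.3 * 0.2
TE_max = 255.1 kN

255.1


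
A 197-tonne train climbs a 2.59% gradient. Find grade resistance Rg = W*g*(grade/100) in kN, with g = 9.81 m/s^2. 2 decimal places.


Rg = W * 9.81 * grade / 100
Rg = 197 * 9.81 * 2.59 / 100
Rg = 1932.57 * 0.0259
Rg = 50.05 kN

50.05


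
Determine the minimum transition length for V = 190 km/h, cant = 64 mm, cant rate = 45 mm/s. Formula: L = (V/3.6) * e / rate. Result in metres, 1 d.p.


Convert speed: V = 190 / 3.6 = 52.7778 m/s
L = 52.7778 * 64 / 45
L = 3377.7778 / 45
L = 75.1 m

75.1


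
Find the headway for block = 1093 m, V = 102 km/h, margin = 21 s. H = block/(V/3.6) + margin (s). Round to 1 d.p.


V = 102 / 3.6 = 28.3333 m/s
Block traversal time = 1093 / 28.3333 = 38.5765 s
Headway = 38.5765 + 21
Headway = 59.6 s

59.6


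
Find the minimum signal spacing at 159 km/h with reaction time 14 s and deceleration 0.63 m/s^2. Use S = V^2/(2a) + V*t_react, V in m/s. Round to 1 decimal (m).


V = 159 / 3.6 = 44.1667 m/s
Braking distance = 44.1667^2 / (2*0.63) = 1548.1702 m
Sighting distance = 44.1667 * 14 = 618.3333 m
S = 1548.1702 + 618.3333 = 2166.5 m

2166.5


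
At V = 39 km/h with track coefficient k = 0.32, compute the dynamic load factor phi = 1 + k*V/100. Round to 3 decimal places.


phi = 1 + k * V / 100
phi = 1 + 0.32 * 39 / 100
phi = 1 + 0.1248
phi = 1.125

1.125


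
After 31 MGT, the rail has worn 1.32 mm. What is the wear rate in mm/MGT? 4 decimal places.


Wear rate = total wear / cumulative tonnage
Rate = 1.32 / 31
Rate = 0.0426 mm/MGT

0.0426


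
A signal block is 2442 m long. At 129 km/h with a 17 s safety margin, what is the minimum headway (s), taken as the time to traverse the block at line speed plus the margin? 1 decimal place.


V = 129 / 3.6 = 35.8333 m/s
Block traversal time = 2442 / 35.8333 = 68.1488 s
Headway = 68.1488 + 17
Headway = 85.1 s

85.1


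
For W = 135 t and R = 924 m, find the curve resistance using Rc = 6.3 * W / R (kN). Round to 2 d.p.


Rc = 6.3 * W / R
Rc = 6.3 * 135 / 924
Rc = 850.5 / 924
Rc = 0.92 kN

0.92


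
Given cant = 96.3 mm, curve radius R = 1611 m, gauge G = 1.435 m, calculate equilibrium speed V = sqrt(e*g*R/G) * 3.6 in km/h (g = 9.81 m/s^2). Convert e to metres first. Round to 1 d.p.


Convert cant: e = 96.3 mm = 0.0963 m
V_ms = sqrt(0.0963 * 9.81 * 1611 / 1.435)
V_ms = sqrt(1060.569013) = 32.5664 m/s
V = 32.5664 * 3.6 = 117.2 km/h

117.2


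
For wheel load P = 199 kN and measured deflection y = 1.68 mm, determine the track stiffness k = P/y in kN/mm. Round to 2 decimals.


Track stiffness k = P / y
k = 199 / 1.68
k = 118.45 kN/mm

118.45


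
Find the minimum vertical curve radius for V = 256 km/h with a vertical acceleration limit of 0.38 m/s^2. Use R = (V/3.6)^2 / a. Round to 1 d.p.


Convert speed: V = 256 / 3.6 = 71.1111 m/s
V^2 = 5056.7901 m^2/s^2
R_v = 5056.7901 / 0.38
R_v = 13307.3 m

13307.3


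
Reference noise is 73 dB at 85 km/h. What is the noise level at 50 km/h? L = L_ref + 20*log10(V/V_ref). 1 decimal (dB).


V/V_ref = 50 / 85 = 0.588235
log10(0.588235) = -0.230449
20 * -0.230449 = -4.609
L = 73 + -4.609 = 68.4 dB

68.4


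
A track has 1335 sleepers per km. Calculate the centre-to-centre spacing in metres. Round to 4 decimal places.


Spacing = 1000 m / number of sleepers
Spacing = 1000 / 1335
Spacing = 0.7491 m

0.7491


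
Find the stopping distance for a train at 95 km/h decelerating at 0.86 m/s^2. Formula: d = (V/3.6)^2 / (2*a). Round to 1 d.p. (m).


Convert speed: V = 95 / 3.6 = 26.3889 m/s
V^2 = 696.3735
d = 696.3735 / (2 * 0.86)
d = 696.3735 / 1.72
d = 404.9 m

404.9


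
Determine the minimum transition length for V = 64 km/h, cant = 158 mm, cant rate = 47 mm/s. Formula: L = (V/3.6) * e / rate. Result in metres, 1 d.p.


Convert speed: V = 64 / 3.6 = 17.7778 m/s
L = 17.7778 * 158 / 47
L = 2808.8889 / 47
L = 59.8 m

59.8


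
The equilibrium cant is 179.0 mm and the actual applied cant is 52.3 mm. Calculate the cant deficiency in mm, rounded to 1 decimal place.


Cant deficiency = equilibrium cant - actual cant
CD = 179.0 - 52.3
CD = 126.7 mm

126.7


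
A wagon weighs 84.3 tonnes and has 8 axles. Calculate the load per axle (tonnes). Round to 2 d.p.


Load per axle = total weight / number of axles
Load = 84.3 / 8
Load = 10.54 tonnes

10.54


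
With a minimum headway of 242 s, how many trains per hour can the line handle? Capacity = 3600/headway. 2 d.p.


Capacity = 3600 / headway
Capacity = 3600 / 242
Capacity = 14.88 trains/hour

14.88


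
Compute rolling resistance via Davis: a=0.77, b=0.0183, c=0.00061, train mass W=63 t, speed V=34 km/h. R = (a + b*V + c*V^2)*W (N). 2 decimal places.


b*V = 0.0183 * 34 = 0.6222
c*V^2 = 0.00061 * 1156 = 0.70516
R_per_t = 0.77 + 0.6222 + 0.70516 = 2.09736 N/t
R_total = 2.09736 * 63 = 132.13 N

132.13


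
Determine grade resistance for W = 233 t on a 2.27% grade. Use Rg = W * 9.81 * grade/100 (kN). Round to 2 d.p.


Rg = W * 9.81 * grade / 100
Rg = 233 * 9.81 * 2.27 / 100
Rg = 2285.73 * 0.0227
Rg = 51.89 kN

51.89


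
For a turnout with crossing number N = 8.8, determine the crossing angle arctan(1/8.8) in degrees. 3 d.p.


1/N = 1/8.8 = 0.113636
angle = arctan(0.113636) = 0.113151 rad
angle = 0.113151 * 180/pi = 6.483 degrees

6.483


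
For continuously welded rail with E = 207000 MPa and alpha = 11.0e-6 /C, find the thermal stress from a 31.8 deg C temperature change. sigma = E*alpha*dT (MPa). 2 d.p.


sigma = E * alpha * dT
sigma = 207000 * 11.0e-6 * 31.8
sigma = 2.277 * 31.8
sigma = 72.41 MPa

72.41


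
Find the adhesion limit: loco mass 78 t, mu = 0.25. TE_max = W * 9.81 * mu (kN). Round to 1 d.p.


TE_max = W * g * mu
TE_max = 78 * 9.81 * 0.25
TE_max = 765.18 * 0.25
TE_max = 191.3 kN

191.3


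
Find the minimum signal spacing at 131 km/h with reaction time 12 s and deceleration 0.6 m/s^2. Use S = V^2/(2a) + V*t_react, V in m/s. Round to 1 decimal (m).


V = 131 / 3.6 = 36.3889 m/s
Braking distance = 36.3889^2 / (2*0.6) = 1103.4594 m
Sighting distance = 36.3889 * 12 = 436.6667 m
S = 1103.4594 + 436.6667 = 1540.1 m

1540.1


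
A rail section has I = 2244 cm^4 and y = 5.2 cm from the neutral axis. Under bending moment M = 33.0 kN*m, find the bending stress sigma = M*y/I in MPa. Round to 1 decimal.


Convert units:
M = 33.0 kN*m = 33000000 N*mm
y = 5.2 cm = 52 mm
I = 2244 cm^4 = 22440000 mm^4
sigma = 33000000 * 52 / 22440000
sigma = 76.5 MPa

76.5


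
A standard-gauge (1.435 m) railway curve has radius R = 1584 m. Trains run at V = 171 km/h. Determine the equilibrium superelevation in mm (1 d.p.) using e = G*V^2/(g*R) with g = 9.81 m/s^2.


Convert speed: V = 171 / 3.6 = 47.5 m/s
Apply formula: e = 1.435 * 47.5^2 / (9.81 * 1584)
e = 1.435 * 2256.25 / 15539.04
e = 0.20836 m = 208.4 mm

208.4


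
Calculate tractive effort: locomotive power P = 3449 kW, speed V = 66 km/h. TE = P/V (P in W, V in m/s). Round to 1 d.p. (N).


Convert: P = 3449 kW = 3449000 W
V = 66 / 3.6 = 18.3333 m/s
TE = 3449000 / 18.3333
TE = 188127.3 N

188127.3


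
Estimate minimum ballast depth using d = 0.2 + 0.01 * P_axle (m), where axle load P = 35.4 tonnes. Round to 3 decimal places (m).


d = 0.2 + 0.01 * 35.4
d = 0.2 + 0.354
d = 0.554 m

0.554


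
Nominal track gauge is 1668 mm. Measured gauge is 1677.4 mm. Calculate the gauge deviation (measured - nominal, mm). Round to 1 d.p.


Deviation = measured - nominal
Deviation = 1677.4 - 1668
Deviation = 9.4 mm

9.4


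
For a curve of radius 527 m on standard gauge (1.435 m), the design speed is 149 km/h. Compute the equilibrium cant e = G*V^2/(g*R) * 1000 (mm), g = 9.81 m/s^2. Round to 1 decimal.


Convert speed: V = 149 / 3.6 = 41.3889 m/s
Apply formula: e = 1.435 * 41.3889^2 / (9.81 * 527)
e = 1.435 * 1713.0401 / 5169.87
e = 0.475488 m = 475.5 mm

475.5


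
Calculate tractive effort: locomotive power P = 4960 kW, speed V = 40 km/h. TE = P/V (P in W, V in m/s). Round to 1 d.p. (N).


Convert: P = 4960 kW = 4960000 W
V = 40 / 3.6 = 11.1111 m/s
TE = 4960000 / 11.1111
TE = 446400.0 N

446400.0


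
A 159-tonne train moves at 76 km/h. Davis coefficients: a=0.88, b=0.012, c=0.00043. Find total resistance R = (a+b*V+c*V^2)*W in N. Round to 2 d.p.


b*V = 0.012 * 76 = 0.912
c*V^2 = 0.00043 * 5776 = 2.48368
R_per_t = 0.88 + 0.912 + 2.48368 = 4.27568 N/t
R_total = 4.27568 * 159 = 679.83 N

679.83


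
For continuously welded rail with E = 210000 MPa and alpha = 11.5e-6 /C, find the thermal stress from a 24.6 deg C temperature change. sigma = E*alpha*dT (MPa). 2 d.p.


sigma = E * alpha * dT
sigma = 210000 * 11.5e-6 * 24.6
sigma = 2.415 * 24.6
sigma = 59.41 MPa

59.41


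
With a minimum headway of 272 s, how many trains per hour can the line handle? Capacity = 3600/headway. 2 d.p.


Capacity = 3600 / headway
Capacity = 3600 / 272
Capacity = 13.24 trains/hour

13.24


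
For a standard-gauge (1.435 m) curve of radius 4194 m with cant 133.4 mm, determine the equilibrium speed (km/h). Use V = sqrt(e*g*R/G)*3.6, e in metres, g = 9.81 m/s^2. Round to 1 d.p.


Convert cant: e = 133.4 mm = 0.1334 m
V_ms = sqrt(0.1334 * 9.81 * 4194 / 1.435)
V_ms = sqrt(3824.735105) = 61.8444 m/s
V = 61.8444 * 3.6 = 222.6 km/h

222.6


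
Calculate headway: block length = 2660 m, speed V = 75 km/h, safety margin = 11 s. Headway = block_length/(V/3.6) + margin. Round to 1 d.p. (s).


V = 75 / 3.6 = 20.8333 m/s
Block traversal time = 2660 / 20.8333 = 127.68 s
Headway = 127.68 + 11
Headway = 138.7 s

138.7


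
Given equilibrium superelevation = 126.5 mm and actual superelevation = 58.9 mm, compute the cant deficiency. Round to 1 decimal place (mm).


Cant deficiency = equilibrium cant - actual cant
CD = 126.5 - 58.9
CD = 67.6 mm

67.6


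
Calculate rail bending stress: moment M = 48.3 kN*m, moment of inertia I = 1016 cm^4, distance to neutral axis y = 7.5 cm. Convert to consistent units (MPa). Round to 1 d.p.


Convert units:
M = 48.3 kN*m = 48300000 N*mm
y = 7.5 cm = 75 mm
I = 1016 cm^4 = 10160000 mm^4
sigma = 48300000 * 75 / 10160000
sigma = 356.5 MPa

356.5


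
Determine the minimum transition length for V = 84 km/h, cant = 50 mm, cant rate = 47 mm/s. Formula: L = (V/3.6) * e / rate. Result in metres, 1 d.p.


Convert speed: V = 84 / 3.6 = 23.3333 m/s
L = 23.3333 * 50 / 47
L = 1166.6667 / 47
L = 24.8 m

24.8


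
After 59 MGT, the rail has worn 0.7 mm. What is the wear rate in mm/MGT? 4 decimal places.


Wear rate = total wear / cumulative tonnage
Rate = 0.7 / 59
Rate = 0.0119 mm/MGT

0.0119


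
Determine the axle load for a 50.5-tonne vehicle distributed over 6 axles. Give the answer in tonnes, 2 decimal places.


Load per axle = total weight / number of axles
Load = 50.5 / 6
Load = 8.42 tonnes

8.42


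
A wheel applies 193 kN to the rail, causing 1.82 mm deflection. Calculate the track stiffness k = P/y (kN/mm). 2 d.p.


Track stiffness k = P / y
k = 193 / 1.82
k = 106.04 kN/mm

106.04


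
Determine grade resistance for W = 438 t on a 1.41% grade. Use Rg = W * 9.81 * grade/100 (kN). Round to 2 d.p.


Rg = W * 9.81 * grade / 100
Rg = 438 * 9.81 * 1.41 / 100
Rg = 4296.78 * 0.0141
Rg = 60.58 kN

60.58


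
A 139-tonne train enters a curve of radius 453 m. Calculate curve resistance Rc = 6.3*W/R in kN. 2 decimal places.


Rc = 6.3 * W / R
Rc = 6.3 * 139 / 453
Rc = 875.7 / 453
Rc = 1.93 kN

1.93


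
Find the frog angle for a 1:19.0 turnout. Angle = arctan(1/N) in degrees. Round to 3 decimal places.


1/N = 1/19.0 = 0.052632
angle = arctan(0.052632) = 0.052583 rad
angle = 0.052583 * 180/pi = 3.013 degrees

3.013


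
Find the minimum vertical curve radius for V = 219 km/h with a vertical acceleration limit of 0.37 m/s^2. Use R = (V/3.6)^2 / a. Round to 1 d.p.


Convert speed: V = 219 / 3.6 = 60.8333 m/s
V^2 = 3700.6944 m^2/s^2
R_v = 3700.6944 / 0.37
R_v = 10001.9 m

10001.9


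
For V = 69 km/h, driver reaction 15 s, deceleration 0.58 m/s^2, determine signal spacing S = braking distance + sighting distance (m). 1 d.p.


V = 69 / 3.6 = 19.1667 m/s
Braking distance = 19.1667^2 / (2*0.58) = 316.6906 m
Sighting distance = 19.1667 * 15 = 287.5 m
S = 316.6906 + 287.5 = 604.2 m

604.2


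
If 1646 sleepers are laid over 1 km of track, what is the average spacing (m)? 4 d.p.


Spacing = 1000 m / number of sleepers
Spacing = 1000 / 1646
Spacing = 0.6075 m

0.6075


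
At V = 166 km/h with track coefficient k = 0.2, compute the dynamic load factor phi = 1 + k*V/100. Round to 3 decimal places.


phi = 1 + k * V / 100
phi = 1 + 0.2 * 166 / 100
phi = 1 + 0.332
phi = 1.332

1.332


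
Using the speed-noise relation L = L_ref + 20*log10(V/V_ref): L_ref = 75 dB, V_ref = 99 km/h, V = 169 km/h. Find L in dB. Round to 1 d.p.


V/V_ref = 169 / 99 = 1.707071
log10(1.707071) = 0.232252
20 * 0.232252 = 4.645
L = 75 + 4.645 = 79.6 dB

79.6


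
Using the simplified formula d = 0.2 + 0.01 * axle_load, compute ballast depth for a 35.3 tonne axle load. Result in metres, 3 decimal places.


d = 0.2 + 0.01 * 35.3
d = 0.2 + 0.353
d = 0.553 m

0.553


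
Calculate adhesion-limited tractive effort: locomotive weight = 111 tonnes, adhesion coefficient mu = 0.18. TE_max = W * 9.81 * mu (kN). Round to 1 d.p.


TE_max = W * g * mu
TE_max = 111 * 9.81 * 0.18
TE_max = 1088.91 * 0.18
TE_max = 196.0 kN

196.0


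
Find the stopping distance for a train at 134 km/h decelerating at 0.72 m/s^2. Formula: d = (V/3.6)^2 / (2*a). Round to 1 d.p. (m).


Convert speed: V = 134 / 3.6 = 37.2222 m/s
V^2 = 1385.4938
d = 1385.4938 / (2 * 0.72)
d = 1385.4938 / 1.44
d = 962.1 m

962.1


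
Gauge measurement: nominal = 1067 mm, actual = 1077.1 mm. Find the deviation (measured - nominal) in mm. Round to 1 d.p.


Deviation = measured - nominal
Deviation = 1077.1 - 1067
Deviation = 10.1 mm

10.1


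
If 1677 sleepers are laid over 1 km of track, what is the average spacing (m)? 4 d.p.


Spacing = 1000 m / number of sleepers
Spacing = 1000 / 1677
Spacing = 0.5963 m

0.5963


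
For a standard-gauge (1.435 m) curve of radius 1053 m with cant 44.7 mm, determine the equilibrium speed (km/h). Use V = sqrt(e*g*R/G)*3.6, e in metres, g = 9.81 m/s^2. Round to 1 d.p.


Convert cant: e = 44.7 mm = 0.0447 m
V_ms = sqrt(0.0447 * 9.81 * 1053 / 1.435)
V_ms = sqrt(321.77552) = 17.9381 m/s
V = 17.9381 * 3.6 = 64.6 km/h

64.6


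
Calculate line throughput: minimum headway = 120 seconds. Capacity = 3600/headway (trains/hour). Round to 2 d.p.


Capacity = 3600 / headway
Capacity = 3600 / 120
Capacity = 30.00 trains/hour

30.00


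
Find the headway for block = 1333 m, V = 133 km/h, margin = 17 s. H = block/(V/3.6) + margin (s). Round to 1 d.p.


V = 133 / 3.6 = 36.9444 m/s
Block traversal time = 1333 / 36.9444 = 36.0812 s
Headway = 36.0812 + 17
Headway = 53.1 s

53.1


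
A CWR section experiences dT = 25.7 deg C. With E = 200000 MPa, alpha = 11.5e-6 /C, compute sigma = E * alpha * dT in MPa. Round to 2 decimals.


sigma = E * alpha * dT
sigma = 200000 * 11.5e-6 * 25.7
sigma = 2.3 * 25.7
sigma = 59.11 MPa

59.11


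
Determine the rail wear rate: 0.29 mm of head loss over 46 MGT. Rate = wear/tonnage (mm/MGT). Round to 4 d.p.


Wear rate = total wear / cumulative tonnage
Rate = 0.29 / 46
Rate = 0.0063 mm/MGT

0.0063


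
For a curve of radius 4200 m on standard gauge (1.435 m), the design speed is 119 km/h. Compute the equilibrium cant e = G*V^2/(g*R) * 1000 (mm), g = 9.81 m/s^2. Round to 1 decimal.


Convert speed: V = 119 / 3.6 = 33.0556 m/s
Apply formula: e = 1.435 * 33.0556^2 / (9.81 * 4200)
e = 1.435 * 1092.6698 / 41202.0
e = 0.038056 m = 38.1 mm

38.1


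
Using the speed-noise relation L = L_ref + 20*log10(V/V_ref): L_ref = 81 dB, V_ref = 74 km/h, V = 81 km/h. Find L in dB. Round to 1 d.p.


V/V_ref = 81 / 74 = 1.094595
log10(1.094595) = 0.039253
20 * 0.039253 = 0.7851
L = 81 + 0.7851 = 81.8 dB

81.8


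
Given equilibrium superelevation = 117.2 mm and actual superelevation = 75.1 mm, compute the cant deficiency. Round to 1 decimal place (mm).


Cant deficiency = equilibrium cant - actual cant
CD = 117.2 - 75.1
CD = 42.1 mm

42.1


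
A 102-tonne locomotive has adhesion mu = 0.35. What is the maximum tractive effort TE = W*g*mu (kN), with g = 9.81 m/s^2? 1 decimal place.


TE_max = W * g * mu
TE_max = 102 * 9.81 * 0.35
TE_max = 1000.62 * 0.35
TE_max = 350.2 kN

350.2


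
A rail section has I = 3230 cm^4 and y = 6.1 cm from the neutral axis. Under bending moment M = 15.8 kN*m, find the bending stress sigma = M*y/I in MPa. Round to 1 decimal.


Convert units:
M = 15.8 kN*m = 15800000 N*mm
y = 6.1 cm = 61 mm
I = 3230 cm^4 = 32300000 mm^4
sigma = 15800000 * 61 / 32300000
sigma = 29.8 MPa

29.8


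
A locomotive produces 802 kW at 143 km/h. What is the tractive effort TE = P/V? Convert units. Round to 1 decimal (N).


Convert: P = 802 kW = 802000 W
V = 143 / 3.6 = 39.7222 m/s
TE = 802000 / 39.7222
TE = 20190.2 N

20190.2


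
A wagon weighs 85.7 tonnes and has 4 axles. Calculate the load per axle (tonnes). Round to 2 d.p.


Load per axle = total weight / number of axles
Load = 85.7 / 4
Load = 21.43 tonnes

21.43


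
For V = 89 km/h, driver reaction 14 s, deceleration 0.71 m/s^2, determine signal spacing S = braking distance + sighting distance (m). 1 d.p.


V = 89 / 3.6 = 24.7222 m/s
Braking distance = 24.7222^2 / (2*0.71) = 430.4143 m
Sighting distance = 24.7222 * 14 = 346.1111 m
S = 430.4143 + 346.1111 = 776.5 m

776.5


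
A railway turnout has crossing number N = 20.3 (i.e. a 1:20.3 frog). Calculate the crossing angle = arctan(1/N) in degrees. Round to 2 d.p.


1/N = 1/20.3 = 0.049261
angle = arctan(0.049261) = 0.049221 rad
angle = 0.049221 * 180/pi = 2.82 degrees

2.82


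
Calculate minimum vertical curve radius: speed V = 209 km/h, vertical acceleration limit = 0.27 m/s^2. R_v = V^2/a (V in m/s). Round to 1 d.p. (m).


Convert speed: V = 209 / 3.6 = 58.0556 m/s
V^2 = 3370.4475 m^2/s^2
R_v = 3370.4475 / 0.27
R_v = 12483.1 m

12483.1


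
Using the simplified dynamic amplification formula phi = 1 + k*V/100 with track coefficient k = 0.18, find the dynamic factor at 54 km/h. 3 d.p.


phi = 1 + k * V / 100
phi = 1 + 0.18 * 54 / 100
phi = 1 + 0.0972
phi = 1.097

1.097


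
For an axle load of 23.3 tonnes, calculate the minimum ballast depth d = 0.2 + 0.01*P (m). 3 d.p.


d = 0.2 + 0.01 * 23.3
d = 0.2 + 0.233
d = 0.433 m

0.433


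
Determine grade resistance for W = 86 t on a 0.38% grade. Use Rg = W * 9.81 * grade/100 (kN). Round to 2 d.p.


Rg = W * 9.81 * grade / 100
Rg = 86 * 9.81 * 0.38 / 100
Rg = 843.66 * 0.0038
Rg = 3.21 kN

3.21


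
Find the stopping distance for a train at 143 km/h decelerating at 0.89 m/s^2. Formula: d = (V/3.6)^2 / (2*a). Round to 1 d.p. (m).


Convert speed: V = 143 / 3.6 = 39.7222 m/s
V^2 = 1577.8549
d = 1577.8549 / (2 * 0.89)
d = 1577.8549 / 1.78
d = 886.4 m

886.4


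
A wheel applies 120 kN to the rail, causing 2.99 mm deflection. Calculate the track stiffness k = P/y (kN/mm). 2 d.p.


Track stiffness k = P / y
k = 120 / 2.99
k = 40.13 kN/mm

40.13


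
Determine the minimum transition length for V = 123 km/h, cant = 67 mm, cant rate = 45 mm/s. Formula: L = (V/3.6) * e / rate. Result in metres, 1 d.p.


Convert speed: V = 123 / 3.6 = 34.1667 m/s
L = 34.1667 * 67 / 45
L = 2289.1667 / 45
L = 50.9 m

50.9


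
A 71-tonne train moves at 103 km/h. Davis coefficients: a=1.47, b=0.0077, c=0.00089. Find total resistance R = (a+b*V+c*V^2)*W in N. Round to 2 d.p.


b*V = 0.0077 * 103 = 0.7931
c*V^2 = 0.00089 * 10609 = 9.44201
R_per_t = 1.47 + 0.7931 + 9.44201 = 11.70511 N/t
R_total = 11.70511 * 71 = 831.06 N

831.06


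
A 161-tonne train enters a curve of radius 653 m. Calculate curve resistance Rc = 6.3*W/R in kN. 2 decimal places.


Rc = 6.3 * W / R
Rc = 6.3 * 161 / 653
Rc = 1014.3 / 653
Rc = 1.55 kN

1.55


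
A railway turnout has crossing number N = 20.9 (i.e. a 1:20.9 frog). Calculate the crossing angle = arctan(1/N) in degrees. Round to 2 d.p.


1/N = 1/20.9 = 0.047847
angle = arctan(0.047847) = 0.04781 rad
angle = 0.04781 * 180/pi = 2.74 degrees

2.74


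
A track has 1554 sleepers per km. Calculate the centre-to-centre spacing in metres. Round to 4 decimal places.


Spacing = 1000 m / number of sleepers
Spacing = 1000 / 1554
Spacing = 0.6435 m

0.6435


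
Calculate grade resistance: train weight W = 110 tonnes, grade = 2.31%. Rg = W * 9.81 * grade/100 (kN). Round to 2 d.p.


Rg = W * 9.81 * grade / 100
Rg = 110 * 9.81 * 2.31 / 100
Rg = 1079.1 * 0.0231
Rg = 24.93 kN

24.93


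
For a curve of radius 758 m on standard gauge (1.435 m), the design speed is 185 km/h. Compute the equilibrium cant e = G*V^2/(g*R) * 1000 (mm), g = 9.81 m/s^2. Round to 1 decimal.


Convert speed: V = 185 / 3.6 = 51.3889 m/s
Apply formula: e = 1.435 * 51.3889^2 / (9.81 * 758)
e = 1.435 * 2640.8179 / 7435.98
e = 0.509627 m = 509.6 mm

509.6


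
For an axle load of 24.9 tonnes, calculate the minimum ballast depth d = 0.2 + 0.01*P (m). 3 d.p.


d = 0.2 + 0.01 * 24.9
d = 0.2 + 0.249
d = 0.449 m

0.449


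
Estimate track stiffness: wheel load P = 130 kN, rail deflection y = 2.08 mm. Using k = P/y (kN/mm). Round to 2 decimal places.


Track stiffness k = P / y
k = 130 / 2.08
k = 62.50 kN/mm

62.50


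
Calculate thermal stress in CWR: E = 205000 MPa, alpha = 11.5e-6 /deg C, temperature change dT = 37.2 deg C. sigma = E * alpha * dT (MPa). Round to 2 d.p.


sigma = E * alpha * dT
sigma = 205000 * 11.5e-6 * 37.2
sigma = 2.3575 * 37.2
sigma = 87.70 MPa

87.70


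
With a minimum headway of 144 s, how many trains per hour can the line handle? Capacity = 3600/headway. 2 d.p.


Capacity = 3600 / headway
Capacity = 3600 / 144
Capacity = 25.00 trains/hour

25.00


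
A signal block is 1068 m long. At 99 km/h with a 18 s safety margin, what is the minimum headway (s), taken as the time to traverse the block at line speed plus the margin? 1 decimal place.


V = 99 / 3.6 = 27.5 m/s
Block traversal time = 1068 / 27.5 = 38.8364 s
Headway = 38.8364 + 18
Headway = 56.8 s

56.8


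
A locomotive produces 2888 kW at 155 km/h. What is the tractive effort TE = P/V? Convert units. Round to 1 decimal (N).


Convert: P = 2888 kW = 2888000 W
V = 155 / 3.6 = 43.0556 m/s
TE = 2888000 / 43.0556
TE = 67076.1 N

67076.1


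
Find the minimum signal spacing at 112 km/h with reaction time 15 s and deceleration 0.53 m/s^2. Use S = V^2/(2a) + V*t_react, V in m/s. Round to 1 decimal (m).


V = 112 / 3.6 = 31.1111 m/s
Braking distance = 31.1111^2 / (2*0.53) = 913.1144 m
Sighting distance = 31.1111 * 15 = 466.6667 m
S = 913.1144 + 466.6667 = 1379.8 m

1379.8


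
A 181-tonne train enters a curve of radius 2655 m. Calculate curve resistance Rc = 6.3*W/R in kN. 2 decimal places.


Rc = 6.3 * W / R
Rc = 6.3 * 181 / 2655
Rc = 1140.3 / 2655
Rc = 0.43 kN

0.43


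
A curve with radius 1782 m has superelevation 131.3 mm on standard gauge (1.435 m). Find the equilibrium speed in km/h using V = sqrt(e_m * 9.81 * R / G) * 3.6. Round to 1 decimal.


Convert cant: e = 131.3 mm = 0.1313 m
V_ms = sqrt(0.1313 * 9.81 * 1782 / 1.435)
V_ms = sqrt(1599.519475) = 39.994 m/s
V = 39.994 * 3.6 = 144.0 km/h

144.0


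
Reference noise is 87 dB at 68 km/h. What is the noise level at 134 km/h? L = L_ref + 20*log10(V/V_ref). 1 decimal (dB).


V/V_ref = 134 / 68 = 1.970588
log10(1.970588) = 0.294596
20 * 0.294596 = 5.8919
L = 87 + 5.8919 = 92.9 dB

92.9


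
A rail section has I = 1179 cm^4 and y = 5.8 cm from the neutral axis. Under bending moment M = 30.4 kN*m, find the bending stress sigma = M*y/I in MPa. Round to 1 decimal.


Convert units:
M = 30.4 kN*m = 30400000 N*mm
y = 5.8 cm = 58 mm
I = 1179 cm^4 = 11790000 mm^4
sigma = 30400000 * 58 / 11790000
sigma = 149.6 MPa

149.6


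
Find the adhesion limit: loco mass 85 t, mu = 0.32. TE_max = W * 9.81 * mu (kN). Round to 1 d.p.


TE_max = W * g * mu
TE_max = 85 * 9.81 * 0.32
TE_max = 833.85 * 0.32
TE_max = 266.8 kN

266.8


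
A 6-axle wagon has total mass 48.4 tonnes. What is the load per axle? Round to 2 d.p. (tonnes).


Load per axle = total weight / number of axles
Load = 48.4 / 6
Load = 8.07 tonnes

8.07


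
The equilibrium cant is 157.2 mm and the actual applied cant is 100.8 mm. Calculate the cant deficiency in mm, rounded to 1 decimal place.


Cant deficiency = equilibrium cant - actual cant
CD = 157.2 - 100.8
CD = 56.4 mm

56.4
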